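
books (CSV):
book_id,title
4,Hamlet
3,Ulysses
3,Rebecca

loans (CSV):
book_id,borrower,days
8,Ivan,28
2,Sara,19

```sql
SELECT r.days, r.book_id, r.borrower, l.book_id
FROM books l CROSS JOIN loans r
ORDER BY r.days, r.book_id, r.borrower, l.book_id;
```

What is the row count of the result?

CROSS JOIN pairs every row of `books` with every row of `loans`: 3 × 2 = 6 rows.

6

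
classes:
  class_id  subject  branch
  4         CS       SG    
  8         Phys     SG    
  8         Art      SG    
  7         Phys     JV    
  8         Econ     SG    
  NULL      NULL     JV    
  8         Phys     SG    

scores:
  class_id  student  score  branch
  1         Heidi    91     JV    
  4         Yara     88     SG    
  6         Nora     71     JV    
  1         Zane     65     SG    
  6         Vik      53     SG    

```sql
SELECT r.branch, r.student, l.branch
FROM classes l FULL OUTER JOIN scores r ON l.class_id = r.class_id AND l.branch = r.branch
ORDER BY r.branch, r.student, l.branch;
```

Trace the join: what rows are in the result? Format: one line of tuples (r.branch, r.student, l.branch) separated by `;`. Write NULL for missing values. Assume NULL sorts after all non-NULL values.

(JV, Heidi, NULL); (JV, Nora, NULL); (SG, Vik, NULL); (SG, Yara, SG); (SG, Zane, NULL); (NULL, NULL, JV); (NULL, NULL, JV); (NULL, NULL, SG); (NULL, NULL, SG); (NULL, NULL, SG); (NULL, NULL, SG)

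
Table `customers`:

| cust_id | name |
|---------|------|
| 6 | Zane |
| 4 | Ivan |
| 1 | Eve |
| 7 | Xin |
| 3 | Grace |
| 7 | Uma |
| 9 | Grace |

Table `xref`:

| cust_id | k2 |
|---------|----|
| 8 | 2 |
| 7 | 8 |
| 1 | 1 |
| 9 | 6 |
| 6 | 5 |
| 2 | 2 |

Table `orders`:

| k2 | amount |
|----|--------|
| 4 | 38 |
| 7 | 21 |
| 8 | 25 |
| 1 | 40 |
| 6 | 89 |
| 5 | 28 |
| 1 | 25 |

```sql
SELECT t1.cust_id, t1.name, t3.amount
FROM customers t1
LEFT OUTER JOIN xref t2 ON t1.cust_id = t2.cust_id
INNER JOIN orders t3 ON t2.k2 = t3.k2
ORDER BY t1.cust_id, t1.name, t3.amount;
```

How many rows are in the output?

Step 1 — t1 LEFT JOIN t2 on cust_id → 7 row(s).
Then INNER JOIN `orders t3` on k2: keep only rows whose t2.k2 appears in t3.
Result: 6 row(s).

6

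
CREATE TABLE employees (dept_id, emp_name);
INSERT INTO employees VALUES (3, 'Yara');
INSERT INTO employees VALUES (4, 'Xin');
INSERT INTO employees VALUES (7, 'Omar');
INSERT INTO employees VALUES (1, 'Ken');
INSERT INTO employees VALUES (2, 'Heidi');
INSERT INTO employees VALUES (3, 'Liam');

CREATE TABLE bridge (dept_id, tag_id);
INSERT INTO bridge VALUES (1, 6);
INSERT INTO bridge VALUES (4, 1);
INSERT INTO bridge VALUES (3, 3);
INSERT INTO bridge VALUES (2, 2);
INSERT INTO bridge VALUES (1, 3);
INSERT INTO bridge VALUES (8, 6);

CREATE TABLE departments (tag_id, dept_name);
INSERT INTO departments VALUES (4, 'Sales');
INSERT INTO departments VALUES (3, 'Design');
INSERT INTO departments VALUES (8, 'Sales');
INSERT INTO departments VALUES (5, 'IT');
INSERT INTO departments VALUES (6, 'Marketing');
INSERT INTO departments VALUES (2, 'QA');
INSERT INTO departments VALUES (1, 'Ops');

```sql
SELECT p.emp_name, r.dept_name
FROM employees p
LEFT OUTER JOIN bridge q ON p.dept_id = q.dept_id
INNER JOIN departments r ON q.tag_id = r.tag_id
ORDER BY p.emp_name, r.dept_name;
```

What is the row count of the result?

Evaluate left to right. First `employees p LEFT JOIN bridge q` on dept_id: 7 row(s).
Then INNER JOIN `departments r` on tag_id: keep only rows whose q.tag_id appears in r.
Result: 6 row(s).

6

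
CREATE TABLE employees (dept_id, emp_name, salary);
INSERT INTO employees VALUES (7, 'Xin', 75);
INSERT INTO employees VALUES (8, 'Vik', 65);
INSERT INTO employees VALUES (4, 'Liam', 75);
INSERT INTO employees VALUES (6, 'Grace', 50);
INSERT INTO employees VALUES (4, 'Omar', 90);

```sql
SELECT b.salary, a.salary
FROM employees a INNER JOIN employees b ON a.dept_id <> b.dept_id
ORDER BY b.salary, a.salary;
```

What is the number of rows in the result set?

INNER JOIN keeps only pairs where the ON condition holds.
Matching on a.dept_id <> b.dept_id.
- a row (dept_id=7): matches 4 b row(s) → 4 output row(s).
- a row (dept_id=8): matches 4 b row(s) → 4 output row(s).
- a row (dept_id=4): matches 3 b row(s) → 3 output row(s).
- a row (dept_id=6): matches 4 b row(s) → 4 output row(s).
- a row (dept_id=4): matches 3 b row(s) → 3 output row(s).
Total: 18 rows.

18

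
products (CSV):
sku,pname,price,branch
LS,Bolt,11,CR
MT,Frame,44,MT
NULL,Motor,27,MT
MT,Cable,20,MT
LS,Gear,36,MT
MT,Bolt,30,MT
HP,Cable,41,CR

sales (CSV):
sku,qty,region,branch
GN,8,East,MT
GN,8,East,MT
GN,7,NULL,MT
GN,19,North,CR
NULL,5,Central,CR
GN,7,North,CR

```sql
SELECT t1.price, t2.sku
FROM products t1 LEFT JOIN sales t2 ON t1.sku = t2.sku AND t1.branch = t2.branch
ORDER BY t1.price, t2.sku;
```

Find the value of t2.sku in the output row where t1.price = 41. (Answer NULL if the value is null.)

LEFT JOIN keeps every row from `products`; unmatched rows get NULL for `sales`'s columns.
Matching on t1.sku = t2.sku AND t1.branch = t2.branch. A NULL in a compared column never satisfies the condition.
Matched pairs: 0; unmatched t1 rows kept: 7.

NULL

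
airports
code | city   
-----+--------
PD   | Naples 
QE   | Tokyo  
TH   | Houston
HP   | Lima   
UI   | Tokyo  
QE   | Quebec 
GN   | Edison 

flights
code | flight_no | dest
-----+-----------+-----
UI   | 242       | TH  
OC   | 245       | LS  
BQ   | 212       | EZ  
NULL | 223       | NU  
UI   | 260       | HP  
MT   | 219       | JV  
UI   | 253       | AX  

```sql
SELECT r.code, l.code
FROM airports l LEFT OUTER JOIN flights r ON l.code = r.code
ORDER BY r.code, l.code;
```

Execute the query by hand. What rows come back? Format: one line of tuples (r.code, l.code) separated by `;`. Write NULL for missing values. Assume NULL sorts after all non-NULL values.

LEFT JOIN keeps every row from `airports`; unmatched rows get NULL for `flights`'s columns.
Matching on l.code = r.code. A NULL in a compared column never satisfies the condition.
- l row (code=PD): no match → kept, r columns NULL.
- l row (code=QE): no match → kept, r columns NULL.
- l row (code=TH): no match → kept, r columns NULL.
- l row (code=HP): no match → kept, r columns NULL.
- l row (code=UI): matches 3 r row(s) → 3 output row(s).
- l row (code=QE): no match → kept, r columns NULL.
- l row (code=GN): no match → kept, r columns NULL.
After projecting and ordering:
r.code | l.code
UI | UI
UI | UI
UI | UI
NULL | GN
NULL | HP
NULL | PD
NULL | QE
NULL | QE
NULL | TH

(UI, UI); (UI, UI); (UI, UI); (NULL, GN); (NULL, HP); (NULL, PD); (NULL, QE); (NULL, QE); (NULL, TH)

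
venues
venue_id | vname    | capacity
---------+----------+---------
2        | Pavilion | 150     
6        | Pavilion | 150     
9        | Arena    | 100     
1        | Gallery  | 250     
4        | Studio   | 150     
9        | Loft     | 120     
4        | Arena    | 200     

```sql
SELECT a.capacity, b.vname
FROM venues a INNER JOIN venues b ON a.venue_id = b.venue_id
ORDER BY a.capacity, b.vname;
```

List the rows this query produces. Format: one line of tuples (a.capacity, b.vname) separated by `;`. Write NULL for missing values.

(100, Arena); (100, Loft); (120, Arena); (120, Loft); (150, Arena); (150, Pavilion); (150, Pavilion); (150, Studio); (200, Arena); (200, Studio); (250, Gallery)

INNER JOIN keeps only pairs where the ON condition holds.
Matching on a.venue_id = b.venue_id.
- a[0] venue_id=2 → 1 match(es) in b → 1 row(s).
- a[1] venue_id=6 → 1 match(es) in b → 1 row(s).
- a[2] venue_id=9 → 2 match(es) in b → 2 row(s).
- a[3] venue_id=1 → 1 match(es) in b → 1 row(s).
- a[4] venue_id=4 → 2 match(es) in b → 2 row(s).
- a[5] venue_id=9 → 2 match(es) in b → 2 row(s).
- a[6] venue_id=4 → 2 match(es) in b → 2 row(s).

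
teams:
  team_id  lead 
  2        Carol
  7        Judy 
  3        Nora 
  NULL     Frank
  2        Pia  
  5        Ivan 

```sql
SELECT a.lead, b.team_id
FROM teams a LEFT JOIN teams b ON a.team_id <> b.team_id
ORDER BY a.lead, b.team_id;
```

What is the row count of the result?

19

LEFT JOIN keeps every row from `teams a`; unmatched rows get NULL for `teams b`'s columns.
Matching on a.team_id <> b.team_id. A NULL in a compared column never satisfies the condition.
Matched pairs: 18; unmatched a rows kept: 1.
Total: 18 matched + 1 padded = 19 rows.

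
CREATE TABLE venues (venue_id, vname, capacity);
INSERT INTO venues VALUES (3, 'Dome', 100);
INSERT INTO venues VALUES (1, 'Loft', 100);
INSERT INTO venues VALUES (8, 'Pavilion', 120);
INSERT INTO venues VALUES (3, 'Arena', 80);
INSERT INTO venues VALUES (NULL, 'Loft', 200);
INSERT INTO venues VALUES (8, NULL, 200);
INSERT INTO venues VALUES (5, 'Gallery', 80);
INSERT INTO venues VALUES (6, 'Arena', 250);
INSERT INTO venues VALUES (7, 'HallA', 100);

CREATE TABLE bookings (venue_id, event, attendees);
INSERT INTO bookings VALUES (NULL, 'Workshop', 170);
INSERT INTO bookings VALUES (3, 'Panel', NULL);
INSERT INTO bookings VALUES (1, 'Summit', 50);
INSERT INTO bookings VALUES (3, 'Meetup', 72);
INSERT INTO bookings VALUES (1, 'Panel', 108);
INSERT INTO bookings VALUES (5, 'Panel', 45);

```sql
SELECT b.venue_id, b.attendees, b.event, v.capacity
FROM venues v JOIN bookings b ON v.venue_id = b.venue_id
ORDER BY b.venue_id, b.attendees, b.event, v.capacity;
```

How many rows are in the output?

7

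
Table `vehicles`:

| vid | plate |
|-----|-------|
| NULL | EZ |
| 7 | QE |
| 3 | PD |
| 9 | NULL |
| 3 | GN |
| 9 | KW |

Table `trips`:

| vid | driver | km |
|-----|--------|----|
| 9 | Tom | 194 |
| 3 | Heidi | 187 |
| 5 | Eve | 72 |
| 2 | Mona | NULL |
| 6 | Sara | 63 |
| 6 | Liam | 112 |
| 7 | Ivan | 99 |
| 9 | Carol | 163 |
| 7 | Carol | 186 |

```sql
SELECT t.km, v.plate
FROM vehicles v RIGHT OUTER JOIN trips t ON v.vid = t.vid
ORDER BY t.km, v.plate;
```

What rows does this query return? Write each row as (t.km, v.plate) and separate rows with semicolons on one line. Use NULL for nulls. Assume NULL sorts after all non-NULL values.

RIGHT JOIN keeps every row from `trips`; unmatched rows get NULL for `vehicles`'s columns.
Matching on v.vid = t.vid. A NULL in a compared column never satisfies the condition.
- vid=NULL: no matching t row.
- vid=7: 2 matching t row(s), so 2 row(s) emitted.
- vid=3: 1 matching t row(s), so 1 row(s) emitted.
- vid=9: 2 matching t row(s), so 2 row(s) emitted.
- vid=3: 1 matching t row(s), so 1 row(s) emitted.
- vid=9: 2 matching t row(s), so 2 row(s) emitted.
- plus 4 unmatched t row(s), each kept with NULL v columns.

(63, NULL); (72, NULL); (99, QE); (112, NULL); (163, KW); (163, NULL); (186, QE); (187, GN); (187, PD); (194, KW); (194, NULL); (NULL, NULL)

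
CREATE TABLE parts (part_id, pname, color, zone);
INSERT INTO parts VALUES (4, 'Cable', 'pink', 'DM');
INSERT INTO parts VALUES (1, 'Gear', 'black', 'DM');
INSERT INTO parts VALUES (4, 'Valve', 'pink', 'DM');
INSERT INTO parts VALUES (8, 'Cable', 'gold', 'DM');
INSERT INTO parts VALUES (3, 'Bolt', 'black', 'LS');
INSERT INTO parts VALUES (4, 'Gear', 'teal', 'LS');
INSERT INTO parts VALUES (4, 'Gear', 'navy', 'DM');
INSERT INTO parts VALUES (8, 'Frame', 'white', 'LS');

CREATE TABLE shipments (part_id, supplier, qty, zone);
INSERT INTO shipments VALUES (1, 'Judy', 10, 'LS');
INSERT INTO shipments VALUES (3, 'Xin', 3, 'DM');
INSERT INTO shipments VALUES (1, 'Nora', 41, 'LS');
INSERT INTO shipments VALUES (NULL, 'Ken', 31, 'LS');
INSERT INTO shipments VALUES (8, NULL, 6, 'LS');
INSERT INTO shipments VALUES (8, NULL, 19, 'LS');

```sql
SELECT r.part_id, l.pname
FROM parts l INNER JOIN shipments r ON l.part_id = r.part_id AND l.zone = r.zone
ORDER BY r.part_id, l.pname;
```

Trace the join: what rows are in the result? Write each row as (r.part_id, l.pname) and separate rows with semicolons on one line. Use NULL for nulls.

(8, Frame); (8, Frame)

INNER JOIN keeps only pairs where the ON condition holds.
Matching on l.part_id = r.part_id AND l.zone = r.zone. A NULL in a compared column never satisfies the condition.
Matched pairs: 2.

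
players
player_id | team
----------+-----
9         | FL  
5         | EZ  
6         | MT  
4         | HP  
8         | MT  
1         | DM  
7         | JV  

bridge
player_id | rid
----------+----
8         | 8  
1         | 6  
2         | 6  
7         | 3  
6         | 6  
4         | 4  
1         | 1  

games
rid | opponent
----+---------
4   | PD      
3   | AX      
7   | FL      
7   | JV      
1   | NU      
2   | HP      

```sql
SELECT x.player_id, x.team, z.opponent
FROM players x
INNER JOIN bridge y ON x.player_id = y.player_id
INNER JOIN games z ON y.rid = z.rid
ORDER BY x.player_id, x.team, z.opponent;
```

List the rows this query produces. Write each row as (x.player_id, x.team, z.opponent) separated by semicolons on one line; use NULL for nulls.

(1, DM, NU); (4, HP, PD); (7, JV, AX)

Joins associate left-to-right: players INNER JOIN bridge on player_id gives 6 intermediate row(s).
Then INNER JOIN `games z` on rid: keep only rows whose y.rid appears in z.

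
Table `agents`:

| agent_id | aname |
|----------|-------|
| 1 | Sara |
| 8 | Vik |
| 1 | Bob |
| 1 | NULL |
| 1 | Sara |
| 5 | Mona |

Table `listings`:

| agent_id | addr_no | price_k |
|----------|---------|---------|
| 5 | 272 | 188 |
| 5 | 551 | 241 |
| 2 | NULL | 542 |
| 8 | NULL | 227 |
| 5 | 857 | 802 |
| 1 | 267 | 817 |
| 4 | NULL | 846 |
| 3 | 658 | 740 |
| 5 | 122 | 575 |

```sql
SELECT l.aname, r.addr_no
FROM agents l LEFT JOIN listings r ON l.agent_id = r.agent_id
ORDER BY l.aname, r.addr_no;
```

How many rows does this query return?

LEFT JOIN keeps every row from `agents`; unmatched rows get NULL for `listings`'s columns.
Matching on l.agent_id = r.agent_id.
- l (agent_id=1) pairs with 1 row(s) of r.
- l (agent_id=8) pairs with 1 row(s) of r.
- l (agent_id=1) pairs with 1 row(s) of r.
- l (agent_id=1) pairs with 1 row(s) of r.
- l (agent_id=1) pairs with 1 row(s) of r.
- l (agent_id=5) pairs with 4 row(s) of r.
Total: 9 rows.

9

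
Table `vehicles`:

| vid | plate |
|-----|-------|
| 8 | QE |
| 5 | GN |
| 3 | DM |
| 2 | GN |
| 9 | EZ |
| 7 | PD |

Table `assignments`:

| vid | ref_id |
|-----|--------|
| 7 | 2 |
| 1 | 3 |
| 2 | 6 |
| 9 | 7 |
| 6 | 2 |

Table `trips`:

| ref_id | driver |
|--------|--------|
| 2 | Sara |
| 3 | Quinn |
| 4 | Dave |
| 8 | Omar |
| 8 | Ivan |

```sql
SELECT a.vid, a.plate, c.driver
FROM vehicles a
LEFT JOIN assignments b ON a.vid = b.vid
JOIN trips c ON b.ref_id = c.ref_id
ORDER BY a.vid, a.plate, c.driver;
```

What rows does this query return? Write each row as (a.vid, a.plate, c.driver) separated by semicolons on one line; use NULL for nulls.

(7, PD, Sara)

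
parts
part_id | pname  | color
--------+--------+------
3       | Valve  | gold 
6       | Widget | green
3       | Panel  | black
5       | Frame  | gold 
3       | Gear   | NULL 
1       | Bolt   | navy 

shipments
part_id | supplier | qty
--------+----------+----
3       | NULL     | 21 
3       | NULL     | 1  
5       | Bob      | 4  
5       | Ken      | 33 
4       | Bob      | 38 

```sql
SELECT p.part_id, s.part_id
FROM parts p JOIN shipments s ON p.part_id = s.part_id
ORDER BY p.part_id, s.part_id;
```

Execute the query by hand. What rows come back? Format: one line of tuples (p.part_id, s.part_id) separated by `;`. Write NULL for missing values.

INNER JOIN keeps only pairs where the ON condition holds.
Matching on p.part_id = s.part_id.
Matched pairs: 8.

(3, 3); (3, 3); (3, 3); (3, 3); (3, 3); (3, 3); (5, 5); (5, 5)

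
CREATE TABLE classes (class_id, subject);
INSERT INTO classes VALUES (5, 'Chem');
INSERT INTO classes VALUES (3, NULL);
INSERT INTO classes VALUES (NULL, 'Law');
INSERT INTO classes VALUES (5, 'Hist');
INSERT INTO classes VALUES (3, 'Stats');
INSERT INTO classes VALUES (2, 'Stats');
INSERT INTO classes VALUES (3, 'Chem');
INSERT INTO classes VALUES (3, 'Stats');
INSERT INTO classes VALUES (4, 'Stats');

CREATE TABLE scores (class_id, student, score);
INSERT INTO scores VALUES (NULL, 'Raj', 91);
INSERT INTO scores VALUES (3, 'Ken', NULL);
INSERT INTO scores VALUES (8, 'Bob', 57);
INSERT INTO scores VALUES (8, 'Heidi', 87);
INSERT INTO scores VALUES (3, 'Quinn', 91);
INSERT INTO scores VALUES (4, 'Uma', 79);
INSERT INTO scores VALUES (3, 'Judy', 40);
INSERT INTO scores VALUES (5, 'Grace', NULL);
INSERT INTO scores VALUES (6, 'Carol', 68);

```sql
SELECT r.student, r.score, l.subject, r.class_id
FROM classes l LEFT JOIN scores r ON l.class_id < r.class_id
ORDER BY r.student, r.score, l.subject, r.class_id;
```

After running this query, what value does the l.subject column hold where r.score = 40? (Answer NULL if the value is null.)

Stats

LEFT JOIN keeps every row from `classes`; unmatched rows get NULL for `scores`'s columns.
Matching on l.class_id < r.class_id. A NULL in a compared column never satisfies the condition.
- l (class_id=5) pairs with 3 row(s) of r.
- l (class_id=3) pairs with 5 row(s) of r.
- l (class_id=NULL) has no partner → padded with NULL.
- l (class_id=5) pairs with 3 row(s) of r.
- l (class_id=3) pairs with 5 row(s) of r.
- l (class_id=2) pairs with 8 row(s) of r.
- l (class_id=3) pairs with 5 row(s) of r.
- l (class_id=3) pairs with 5 row(s) of r.
- l (class_id=4) pairs with 4 row(s) of r.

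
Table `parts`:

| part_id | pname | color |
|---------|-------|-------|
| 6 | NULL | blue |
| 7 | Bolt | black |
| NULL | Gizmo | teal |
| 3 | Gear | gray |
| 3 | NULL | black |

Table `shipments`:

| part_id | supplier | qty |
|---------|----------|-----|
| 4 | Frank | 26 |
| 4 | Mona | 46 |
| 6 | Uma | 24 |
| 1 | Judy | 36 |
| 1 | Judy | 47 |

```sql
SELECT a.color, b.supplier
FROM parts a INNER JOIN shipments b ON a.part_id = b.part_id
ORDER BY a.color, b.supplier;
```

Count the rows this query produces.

1

INNER JOIN keeps only pairs where the ON condition holds.
Matching on a.part_id = b.part_id. A NULL in a compared column never satisfies the condition.
Matched pairs: 1.
Total: 1 rows.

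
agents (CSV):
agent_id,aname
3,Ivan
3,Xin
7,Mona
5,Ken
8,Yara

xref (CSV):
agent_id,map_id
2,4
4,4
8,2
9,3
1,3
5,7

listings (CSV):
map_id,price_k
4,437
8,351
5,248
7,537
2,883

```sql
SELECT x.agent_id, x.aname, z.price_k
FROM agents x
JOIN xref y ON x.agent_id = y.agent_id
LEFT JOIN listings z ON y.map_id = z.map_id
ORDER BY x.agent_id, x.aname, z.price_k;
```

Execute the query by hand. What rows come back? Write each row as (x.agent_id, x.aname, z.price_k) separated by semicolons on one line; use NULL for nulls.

(5, Ken, 537); (8, Yara, 883)

Evaluate left to right. First `agents x INNER JOIN xref y` on agent_id: 2 row(s).
Then LEFT JOIN `listings z` on map_id: each of those 2 rows is kept; rows whose y.map_id has no match in z get NULL for z's columns.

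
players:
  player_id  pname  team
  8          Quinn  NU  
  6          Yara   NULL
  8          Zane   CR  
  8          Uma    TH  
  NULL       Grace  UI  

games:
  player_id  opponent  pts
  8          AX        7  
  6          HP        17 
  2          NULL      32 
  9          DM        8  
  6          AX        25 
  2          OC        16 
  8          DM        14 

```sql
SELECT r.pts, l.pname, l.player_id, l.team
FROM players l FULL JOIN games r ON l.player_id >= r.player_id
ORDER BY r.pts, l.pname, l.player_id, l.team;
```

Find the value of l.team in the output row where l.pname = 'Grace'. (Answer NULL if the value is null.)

FULL OUTER JOIN keeps every row from both sides; unmatched rows get NULL for the other side's columns.
Matching on l.player_id >= r.player_id. A NULL in a compared column never satisfies the condition.
- l row (player_id=8): matches 6 r row(s) → 6 output row(s).
- l row (player_id=6): matches 4 r row(s) → 4 output row(s).
- l row (player_id=8): matches 6 r row(s) → 6 output row(s).
- l row (player_id=8): matches 6 r row(s) → 6 output row(s).
- l row (player_id=NULL): no match → kept, r columns NULL.
- plus 1 unmatched r row(s), each kept with NULL l columns.

UI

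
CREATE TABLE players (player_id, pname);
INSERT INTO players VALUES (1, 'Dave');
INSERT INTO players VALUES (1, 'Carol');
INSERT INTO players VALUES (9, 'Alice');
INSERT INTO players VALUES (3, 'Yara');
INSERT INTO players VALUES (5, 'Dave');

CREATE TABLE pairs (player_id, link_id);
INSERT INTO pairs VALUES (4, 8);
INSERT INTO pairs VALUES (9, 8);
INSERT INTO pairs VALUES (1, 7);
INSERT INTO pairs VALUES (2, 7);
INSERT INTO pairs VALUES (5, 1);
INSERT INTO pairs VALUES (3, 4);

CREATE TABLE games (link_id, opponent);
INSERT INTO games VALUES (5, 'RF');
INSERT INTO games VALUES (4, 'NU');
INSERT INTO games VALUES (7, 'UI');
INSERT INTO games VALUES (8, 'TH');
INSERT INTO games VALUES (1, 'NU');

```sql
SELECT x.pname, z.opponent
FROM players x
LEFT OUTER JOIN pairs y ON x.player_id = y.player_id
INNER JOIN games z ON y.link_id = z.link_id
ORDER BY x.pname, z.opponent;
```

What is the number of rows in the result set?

5

Evaluate left to right. First `players x LEFT JOIN pairs y` on player_id: 5 row(s).
Then INNER JOIN `games z` on link_id: keep only rows whose y.link_id appears in z.
Result: 5 row(s).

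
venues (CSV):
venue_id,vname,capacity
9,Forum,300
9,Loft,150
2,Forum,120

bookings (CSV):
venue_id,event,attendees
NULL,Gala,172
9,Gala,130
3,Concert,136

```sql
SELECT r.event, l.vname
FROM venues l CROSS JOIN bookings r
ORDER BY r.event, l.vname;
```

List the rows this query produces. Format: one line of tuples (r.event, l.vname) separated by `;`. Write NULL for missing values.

(Concert, Forum); (Concert, Forum); (Concert, Loft); (Gala, Forum); (Gala, Forum); (Gala, Forum); (Gala, Forum); (Gala, Loft); (Gala, Loft)

CROSS JOIN pairs every row of `venues` with every row of `bookings`: 3 × 3 = 9 rows.
After projecting and ordering:
r.event | l.vname
Concert | Forum
Concert | Forum
Concert | Loft
Gala | Forum
Gala | Forum
Gala | Forum
Gala | Forum
Gala | Loft
Gala | Loft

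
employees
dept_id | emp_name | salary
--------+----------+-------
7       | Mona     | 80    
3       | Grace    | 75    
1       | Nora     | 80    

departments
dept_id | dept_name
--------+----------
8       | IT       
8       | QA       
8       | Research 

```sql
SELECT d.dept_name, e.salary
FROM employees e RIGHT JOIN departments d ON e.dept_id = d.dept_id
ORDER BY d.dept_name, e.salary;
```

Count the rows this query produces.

3

RIGHT JOIN keeps every row from `departments`; unmatched rows get NULL for `employees`'s columns.
Matching on e.dept_id = d.dept_id.
Matched pairs: 0; unmatched d rows kept: 3.
Total: 0 matched + 3 padded = 3 rows.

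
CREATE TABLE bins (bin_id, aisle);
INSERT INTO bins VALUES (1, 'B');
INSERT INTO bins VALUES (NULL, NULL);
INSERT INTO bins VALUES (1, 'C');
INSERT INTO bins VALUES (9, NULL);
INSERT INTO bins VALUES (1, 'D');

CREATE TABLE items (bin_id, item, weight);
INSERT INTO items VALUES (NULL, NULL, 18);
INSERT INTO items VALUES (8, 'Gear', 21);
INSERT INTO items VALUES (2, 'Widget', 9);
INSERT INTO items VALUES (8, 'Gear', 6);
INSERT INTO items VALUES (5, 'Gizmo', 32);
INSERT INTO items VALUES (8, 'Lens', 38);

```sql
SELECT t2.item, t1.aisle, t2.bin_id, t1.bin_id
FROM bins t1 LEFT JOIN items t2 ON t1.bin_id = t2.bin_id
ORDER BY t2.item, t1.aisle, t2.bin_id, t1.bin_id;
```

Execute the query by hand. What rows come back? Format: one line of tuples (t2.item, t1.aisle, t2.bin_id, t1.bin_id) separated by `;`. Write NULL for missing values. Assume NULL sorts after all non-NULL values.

LEFT JOIN keeps every row from `bins`; unmatched rows get NULL for `items`'s columns.
Matching on t1.bin_id = t2.bin_id. A NULL in a compared column never satisfies the condition.
- t1 (bin_id=1) has no partner → padded with NULL.
- t1 (bin_id=NULL) has no partner → padded with NULL.
- t1 (bin_id=1) has no partner → padded with NULL.
- t1 (bin_id=9) has no partner → padded with NULL.
- t1 (bin_id=1) has no partner → padded with NULL.
After projecting and ordering:
t2.item | t1.aisle | t2.bin_id | t1.bin_id
NULL | B | NULL | 1
NULL | C | NULL | 1
NULL | D | NULL | 1
NULL | NULL | NULL | 9
NULL | NULL | NULL | NULL

(NULL, B, NULL, 1); (NULL, C, NULL, 1); (NULL, D, NULL, 1); (NULL, NULL, NULL, 9); (NULL, NULL, NULL, NULL)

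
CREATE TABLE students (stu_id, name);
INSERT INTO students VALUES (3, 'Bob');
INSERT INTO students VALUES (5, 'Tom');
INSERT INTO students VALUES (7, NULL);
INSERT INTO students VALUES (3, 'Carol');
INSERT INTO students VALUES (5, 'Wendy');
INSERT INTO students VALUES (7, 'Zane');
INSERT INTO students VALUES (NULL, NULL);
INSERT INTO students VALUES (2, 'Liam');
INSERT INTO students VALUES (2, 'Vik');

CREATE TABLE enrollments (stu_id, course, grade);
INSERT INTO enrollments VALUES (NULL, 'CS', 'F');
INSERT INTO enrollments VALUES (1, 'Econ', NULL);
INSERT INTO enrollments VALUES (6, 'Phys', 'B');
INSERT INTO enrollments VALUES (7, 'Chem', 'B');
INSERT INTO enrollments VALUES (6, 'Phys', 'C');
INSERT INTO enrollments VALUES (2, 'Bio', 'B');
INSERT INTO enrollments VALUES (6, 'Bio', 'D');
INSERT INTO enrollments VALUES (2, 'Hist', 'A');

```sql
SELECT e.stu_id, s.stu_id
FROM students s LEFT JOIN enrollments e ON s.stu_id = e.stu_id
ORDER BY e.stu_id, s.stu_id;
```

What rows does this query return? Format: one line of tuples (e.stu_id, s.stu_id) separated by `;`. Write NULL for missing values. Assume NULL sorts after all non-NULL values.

(2, 2); (2, 2); (2, 2); (2, 2); (7, 7); (7, 7); (NULL, 3); (NULL, 3); (NULL, 5); (NULL, 5); (NULL, NULL)

LEFT JOIN keeps every row from `students`; unmatched rows get NULL for `enrollments`'s columns.
Matching on s.stu_id = e.stu_id. A NULL in a compared column never satisfies the condition.
- stu_id=3: no e row matches, row kept with e columns NULL.
- stu_id=5: no e row matches, row kept with e columns NULL.
- stu_id=7: 1 matching e row(s), so 1 row(s) emitted.
- stu_id=3: no e row matches, row kept with e columns NULL.
- stu_id=5: no e row matches, row kept with e columns NULL.
- stu_id=7: 1 matching e row(s), so 1 row(s) emitted.
- stu_id=NULL: no e row matches, row kept with e columns NULL.
- stu_id=2: 2 matching e row(s), so 2 row(s) emitted.
- stu_id=2: 2 matching e row(s), so 2 row(s) emitted.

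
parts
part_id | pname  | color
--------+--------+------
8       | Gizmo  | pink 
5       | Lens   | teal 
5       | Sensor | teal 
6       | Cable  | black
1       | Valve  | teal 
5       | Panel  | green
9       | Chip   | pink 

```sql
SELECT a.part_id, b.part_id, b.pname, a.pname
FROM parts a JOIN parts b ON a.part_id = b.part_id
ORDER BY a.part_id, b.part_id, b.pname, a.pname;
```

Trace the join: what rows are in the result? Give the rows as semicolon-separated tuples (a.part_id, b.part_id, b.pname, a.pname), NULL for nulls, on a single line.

(1, 1, Valve, Valve); (5, 5, Lens, Lens); (5, 5, Lens, Panel); (5, 5, Lens, Sensor); (5, 5, Panel, Lens); (5, 5, Panel, Panel); (5, 5, Panel, Sensor); (5, 5, Sensor, Lens); (5, 5, Sensor, Panel); (5, 5, Sensor, Sensor); (6, 6, Cable, Cable); (8, 8, Gizmo, Gizmo); (9, 9, Chip, Chip)

INNER JOIN keeps only pairs where the ON condition holds.
Matching on a.part_id = b.part_id.
- a (part_id=8) pairs with 1 row(s) of b.
- a (part_id=5) pairs with 3 row(s) of b.
- a (part_id=5) pairs with 3 row(s) of b.
- a (part_id=6) pairs with 1 row(s) of b.
- a (part_id=1) pairs with 1 row(s) of b.
- a (part_id=5) pairs with 3 row(s) of b.
- a (part_id=9) pairs with 1 row(s) of b.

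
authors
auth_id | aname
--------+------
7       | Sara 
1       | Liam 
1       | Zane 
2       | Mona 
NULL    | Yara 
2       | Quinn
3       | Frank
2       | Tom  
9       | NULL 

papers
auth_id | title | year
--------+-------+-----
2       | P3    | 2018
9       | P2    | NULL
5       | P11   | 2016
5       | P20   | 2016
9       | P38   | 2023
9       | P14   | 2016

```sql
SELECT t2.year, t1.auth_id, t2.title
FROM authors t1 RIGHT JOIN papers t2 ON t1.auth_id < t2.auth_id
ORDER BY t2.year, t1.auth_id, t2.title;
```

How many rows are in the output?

35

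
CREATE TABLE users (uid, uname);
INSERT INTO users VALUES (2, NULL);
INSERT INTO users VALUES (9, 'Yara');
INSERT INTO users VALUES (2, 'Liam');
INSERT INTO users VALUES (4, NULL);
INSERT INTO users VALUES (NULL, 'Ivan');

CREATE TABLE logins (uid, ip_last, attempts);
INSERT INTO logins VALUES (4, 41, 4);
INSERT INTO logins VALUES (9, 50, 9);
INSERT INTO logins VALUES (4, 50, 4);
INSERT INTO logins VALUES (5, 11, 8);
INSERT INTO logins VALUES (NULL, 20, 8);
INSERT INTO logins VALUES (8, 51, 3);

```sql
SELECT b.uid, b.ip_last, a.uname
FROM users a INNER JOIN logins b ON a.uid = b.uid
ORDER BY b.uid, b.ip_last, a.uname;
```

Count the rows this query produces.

INNER JOIN keeps only pairs where the ON condition holds.
Matching on a.uid = b.uid. A NULL in a compared column never satisfies the condition.
Matched pairs: 3.
Total: 3 rows.

3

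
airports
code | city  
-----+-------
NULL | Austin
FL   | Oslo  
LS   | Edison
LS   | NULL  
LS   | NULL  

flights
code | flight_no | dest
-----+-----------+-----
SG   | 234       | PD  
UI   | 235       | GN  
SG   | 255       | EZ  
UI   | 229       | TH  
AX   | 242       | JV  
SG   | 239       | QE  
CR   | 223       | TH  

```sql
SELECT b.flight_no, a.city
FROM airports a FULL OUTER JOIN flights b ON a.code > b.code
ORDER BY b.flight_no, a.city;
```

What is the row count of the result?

14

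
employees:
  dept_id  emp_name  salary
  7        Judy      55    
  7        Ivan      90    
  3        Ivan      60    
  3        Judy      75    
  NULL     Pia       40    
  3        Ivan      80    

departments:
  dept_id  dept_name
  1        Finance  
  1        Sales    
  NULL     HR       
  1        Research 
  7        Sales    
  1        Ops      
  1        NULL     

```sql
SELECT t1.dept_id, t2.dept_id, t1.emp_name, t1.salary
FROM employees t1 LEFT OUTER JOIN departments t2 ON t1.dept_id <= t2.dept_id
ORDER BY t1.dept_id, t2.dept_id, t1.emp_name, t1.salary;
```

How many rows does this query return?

6

LEFT JOIN keeps every row from `employees`; unmatched rows get NULL for `departments`'s columns.
Matching on t1.dept_id <= t2.dept_id. A NULL in a compared column never satisfies the condition.
Matched pairs: 5; unmatched t1 rows kept: 1.
Total: 5 matched + 1 padded = 6 rows.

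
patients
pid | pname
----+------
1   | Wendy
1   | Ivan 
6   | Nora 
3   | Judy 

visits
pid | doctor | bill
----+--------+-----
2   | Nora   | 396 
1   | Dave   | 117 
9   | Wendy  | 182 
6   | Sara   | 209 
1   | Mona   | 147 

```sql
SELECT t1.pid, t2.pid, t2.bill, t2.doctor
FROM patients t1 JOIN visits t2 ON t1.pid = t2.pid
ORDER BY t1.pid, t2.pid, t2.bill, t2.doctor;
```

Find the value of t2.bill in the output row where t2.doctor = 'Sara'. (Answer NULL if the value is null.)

INNER JOIN keeps only pairs where the ON condition holds.
Matching on t1.pid = t2.pid.
- t1[0] pid=1 → 2 match(es) in t2 → 2 row(s).
- t1[1] pid=1 → 2 match(es) in t2 → 2 row(s).
- t1[2] pid=6 → 1 match(es) in t2 → 1 row(s).
- t1[3] pid=3 → no match; dropped.

209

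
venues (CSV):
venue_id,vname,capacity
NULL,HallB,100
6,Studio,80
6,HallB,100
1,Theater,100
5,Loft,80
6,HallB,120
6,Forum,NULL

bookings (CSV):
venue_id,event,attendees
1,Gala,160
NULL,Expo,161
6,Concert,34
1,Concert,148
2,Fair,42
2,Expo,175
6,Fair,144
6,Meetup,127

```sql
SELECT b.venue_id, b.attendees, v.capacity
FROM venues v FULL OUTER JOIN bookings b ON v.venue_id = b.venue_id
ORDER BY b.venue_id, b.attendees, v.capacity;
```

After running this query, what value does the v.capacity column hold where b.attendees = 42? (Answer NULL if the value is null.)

FULL OUTER JOIN keeps every row from both sides; unmatched rows get NULL for the other side's columns.
Matching on v.venue_id = b.venue_id. A NULL in a compared column never satisfies the condition.
Matched pairs: 14; unmatched v rows kept: 2; unmatched b rows kept: 3.

NULL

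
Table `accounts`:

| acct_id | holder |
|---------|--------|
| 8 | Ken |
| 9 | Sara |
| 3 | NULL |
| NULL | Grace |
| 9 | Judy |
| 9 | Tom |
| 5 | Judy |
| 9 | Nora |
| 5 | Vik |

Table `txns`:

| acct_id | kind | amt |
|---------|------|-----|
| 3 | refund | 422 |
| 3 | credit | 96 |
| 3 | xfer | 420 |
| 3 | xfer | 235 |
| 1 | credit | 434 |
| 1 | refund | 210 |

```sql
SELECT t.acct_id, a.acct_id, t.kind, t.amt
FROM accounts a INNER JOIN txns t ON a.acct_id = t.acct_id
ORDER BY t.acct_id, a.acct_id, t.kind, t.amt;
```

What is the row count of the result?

4

INNER JOIN keeps only pairs where the ON condition holds.
Matching on a.acct_id = t.acct_id. A NULL in a compared column never satisfies the condition.
- acct_id=8: no matching t row, dropped.
- acct_id=9: no matching t row, dropped.
- acct_id=3: 4 matching t row(s), so 4 row(s) emitted.
- acct_id=NULL: no matching t row, dropped.
- acct_id=9: no matching t row, dropped.
- acct_id=9: no matching t row, dropped.
- acct_id=5: no matching t row, dropped.
- acct_id=9: no matching t row, dropped.
- acct_id=5: no matching t row, dropped.
Total: 4 rows.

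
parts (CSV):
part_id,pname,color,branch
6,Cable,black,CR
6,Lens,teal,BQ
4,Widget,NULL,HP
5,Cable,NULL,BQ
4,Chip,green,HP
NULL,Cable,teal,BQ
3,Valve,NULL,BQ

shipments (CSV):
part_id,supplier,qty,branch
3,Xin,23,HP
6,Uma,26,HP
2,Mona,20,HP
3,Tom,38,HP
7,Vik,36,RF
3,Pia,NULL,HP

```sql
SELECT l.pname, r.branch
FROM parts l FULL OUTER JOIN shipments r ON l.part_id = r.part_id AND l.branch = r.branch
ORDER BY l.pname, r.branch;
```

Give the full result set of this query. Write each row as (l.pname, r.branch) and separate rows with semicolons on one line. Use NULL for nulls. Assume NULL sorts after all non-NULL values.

(Cable, NULL); (Cable, NULL); (Cable, NULL); (Chip, NULL); (Lens, NULL); (Valve, NULL); (Widget, NULL); (NULL, HP); (NULL, HP); (NULL, HP); (NULL, HP); (NULL, HP); (NULL, RF)

FULL OUTER JOIN keeps every row from both sides; unmatched rows get NULL for the other side's columns.
Matching on l.part_id = r.part_id AND l.branch = r.branch. A NULL in a compared column never satisfies the condition.
- l[0] part_id=6, branch=CR → no match; kept with NULLs on the r side.
- l[1] part_id=6, branch=BQ → no match; kept with NULLs on the r side.
- l[2] part_id=4, branch=HP → no match; kept with NULLs on the r side.
- l[3] part_id=5, branch=BQ → no match; kept with NULLs on the r side.
- l[4] part_id=4, branch=HP → no match; kept with NULLs on the r side.
- l[5] part_id=NULL, branch=BQ → no match; kept with NULLs on the r side.
- l[6] part_id=3, branch=BQ → no match; kept with NULLs on the r side.
- plus 6 unmatched r row(s), each kept with NULL l columns.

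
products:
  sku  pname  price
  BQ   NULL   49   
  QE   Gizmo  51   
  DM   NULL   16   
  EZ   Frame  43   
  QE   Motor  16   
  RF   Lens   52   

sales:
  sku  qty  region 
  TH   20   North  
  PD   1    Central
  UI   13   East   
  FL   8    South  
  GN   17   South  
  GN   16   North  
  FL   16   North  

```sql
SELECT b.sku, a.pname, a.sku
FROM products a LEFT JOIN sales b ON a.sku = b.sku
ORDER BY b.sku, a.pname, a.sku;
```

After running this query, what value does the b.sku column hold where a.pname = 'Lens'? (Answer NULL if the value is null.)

NULL

LEFT JOIN keeps every row from `products`; unmatched rows get NULL for `sales`'s columns.
Matching on a.sku = b.sku.
- a[0] sku=BQ → no match; kept with NULLs on the b side.
- a[1] sku=QE → no match; kept with NULLs on the b side.
- a[2] sku=DM → no match; kept with NULLs on the b side.
- a[3] sku=EZ → no match; kept with NULLs on the b side.
- a[4] sku=QE → no match; kept with NULLs on the b side.
- a[5] sku=RF → no match; kept with NULLs on the b side.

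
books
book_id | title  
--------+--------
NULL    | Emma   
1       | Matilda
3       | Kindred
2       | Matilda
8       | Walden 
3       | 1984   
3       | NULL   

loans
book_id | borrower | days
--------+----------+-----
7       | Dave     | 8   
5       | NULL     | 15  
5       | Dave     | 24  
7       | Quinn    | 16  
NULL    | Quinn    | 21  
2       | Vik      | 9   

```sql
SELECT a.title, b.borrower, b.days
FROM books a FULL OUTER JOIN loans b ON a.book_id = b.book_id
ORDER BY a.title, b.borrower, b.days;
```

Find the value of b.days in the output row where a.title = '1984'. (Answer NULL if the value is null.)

FULL OUTER JOIN keeps every row from both sides; unmatched rows get NULL for the other side's columns.
Matching on a.book_id = b.book_id. A NULL in a compared column never satisfies the condition.
- a[0] book_id=NULL → no match; kept with NULLs on the b side.
- a[1] book_id=1 → no match; kept with NULLs on the b side.
- a[2] book_id=3 → no match; kept with NULLs on the b side.
- a[3] book_id=2 → 1 match(es) in b → 1 row(s).
- a[4] book_id=8 → no match; kept with NULLs on the b side.
- a[5] book_id=3 → no match; kept with NULLs on the b side.
- a[6] book_id=3 → no match; kept with NULLs on the b side.
- 5 row(s) from b found no a partner → padded with NULL.

NULL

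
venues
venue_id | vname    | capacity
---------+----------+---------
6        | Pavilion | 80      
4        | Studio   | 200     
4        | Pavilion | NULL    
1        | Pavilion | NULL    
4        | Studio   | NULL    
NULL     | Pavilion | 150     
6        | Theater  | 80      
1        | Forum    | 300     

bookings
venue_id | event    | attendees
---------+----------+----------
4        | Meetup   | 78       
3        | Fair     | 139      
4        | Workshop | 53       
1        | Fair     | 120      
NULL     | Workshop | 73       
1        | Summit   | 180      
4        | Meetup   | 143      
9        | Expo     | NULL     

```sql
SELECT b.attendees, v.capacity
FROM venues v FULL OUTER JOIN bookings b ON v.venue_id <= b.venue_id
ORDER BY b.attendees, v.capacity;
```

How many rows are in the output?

30

FULL OUTER JOIN keeps every row from both sides; unmatched rows get NULL for the other side's columns.
Matching on v.venue_id <= b.venue_id. A NULL in a compared column never satisfies the condition.
- v[0] venue_id=6 → 1 match(es) in b → 1 row(s).
- v[1] venue_id=4 → 4 match(es) in b → 4 row(s).
- v[2] venue_id=4 → 4 match(es) in b → 4 row(s).
- v[3] venue_id=1 → 7 match(es) in b → 7 row(s).
- v[4] venue_id=4 → 4 match(es) in b → 4 row(s).
- v[5] venue_id=NULL → no match; kept with NULLs on the b side.
- v[6] venue_id=6 → 1 match(es) in b → 1 row(s).
- v[7] venue_id=1 → 7 match(es) in b → 7 row(s).
- 1 b row(s) had no v match → kept, v columns NULL.
Total: 28 matched + 2 padded = 30 rows.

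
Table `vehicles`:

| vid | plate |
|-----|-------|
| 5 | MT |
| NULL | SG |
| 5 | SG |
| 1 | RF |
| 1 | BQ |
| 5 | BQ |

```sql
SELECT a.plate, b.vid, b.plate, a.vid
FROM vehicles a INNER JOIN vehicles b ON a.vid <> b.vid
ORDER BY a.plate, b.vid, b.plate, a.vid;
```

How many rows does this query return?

INNER JOIN keeps only pairs where the ON condition holds.
Matching on a.vid <> b.vid. A NULL in a compared column never satisfies the condition.
Matched pairs: 12.
Total: 12 rows.

12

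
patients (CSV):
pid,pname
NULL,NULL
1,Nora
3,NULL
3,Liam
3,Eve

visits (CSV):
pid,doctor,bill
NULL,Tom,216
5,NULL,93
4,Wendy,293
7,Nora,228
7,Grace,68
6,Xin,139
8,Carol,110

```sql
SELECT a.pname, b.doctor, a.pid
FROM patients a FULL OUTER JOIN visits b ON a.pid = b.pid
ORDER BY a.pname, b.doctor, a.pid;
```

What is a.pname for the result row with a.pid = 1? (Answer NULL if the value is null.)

Nora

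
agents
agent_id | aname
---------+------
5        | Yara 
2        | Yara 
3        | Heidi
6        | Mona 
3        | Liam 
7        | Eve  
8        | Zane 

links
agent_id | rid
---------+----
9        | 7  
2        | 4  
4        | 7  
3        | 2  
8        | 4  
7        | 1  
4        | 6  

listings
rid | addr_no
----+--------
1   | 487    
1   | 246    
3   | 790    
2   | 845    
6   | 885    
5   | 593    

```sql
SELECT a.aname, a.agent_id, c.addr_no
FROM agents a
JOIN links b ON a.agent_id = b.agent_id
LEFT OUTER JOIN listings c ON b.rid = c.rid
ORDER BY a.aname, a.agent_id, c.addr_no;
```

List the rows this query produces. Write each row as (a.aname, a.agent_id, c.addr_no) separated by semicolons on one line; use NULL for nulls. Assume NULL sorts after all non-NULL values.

Joins associate left-to-right: agents INNER JOIN links on agent_id gives 5 intermediate row(s).
Then LEFT JOIN `listings c` on rid: each of those 5 rows is kept; rows whose b.rid has no match in c get NULL for c's columns.

(Eve, 7, 246); (Eve, 7, 487); (Heidi, 3, 845); (Liam, 3, 845); (Yara, 2, NULL); (Zane, 8, NULL)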